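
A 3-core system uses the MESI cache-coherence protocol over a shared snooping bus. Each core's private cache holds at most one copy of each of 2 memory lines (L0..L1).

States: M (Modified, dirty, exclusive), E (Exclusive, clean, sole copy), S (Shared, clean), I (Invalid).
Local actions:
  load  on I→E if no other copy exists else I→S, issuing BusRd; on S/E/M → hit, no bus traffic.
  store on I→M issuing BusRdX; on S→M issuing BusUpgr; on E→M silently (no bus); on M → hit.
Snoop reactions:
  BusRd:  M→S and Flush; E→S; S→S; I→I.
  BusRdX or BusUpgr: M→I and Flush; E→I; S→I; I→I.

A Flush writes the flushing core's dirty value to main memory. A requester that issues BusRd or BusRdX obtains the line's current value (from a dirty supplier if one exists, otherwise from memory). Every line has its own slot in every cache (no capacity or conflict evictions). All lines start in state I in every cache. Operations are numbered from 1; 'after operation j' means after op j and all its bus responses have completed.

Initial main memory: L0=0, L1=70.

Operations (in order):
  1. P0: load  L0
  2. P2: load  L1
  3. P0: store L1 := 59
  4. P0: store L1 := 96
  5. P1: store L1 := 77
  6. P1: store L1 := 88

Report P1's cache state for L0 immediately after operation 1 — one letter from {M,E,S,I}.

  op1 P0: load  L0 → E/I/I on L0; bus BusRd; mem=0
  op2 P2: load  L1 → I/I/E on L1; bus BusRd; mem=70
  op3 P0: store L1 := 59 → M/I/I on L1; bus BusRdX; mem=70
  op4 P0: store L1 := 96 → M/I/I on L1; bus (none); mem=70
  op5 P1: store L1 := 77 → I/M/I on L1; bus BusRdX Flush; mem=96
  op6 P1: store L1 := 88 → I/M/I on L1; bus (none); mem=96

state = I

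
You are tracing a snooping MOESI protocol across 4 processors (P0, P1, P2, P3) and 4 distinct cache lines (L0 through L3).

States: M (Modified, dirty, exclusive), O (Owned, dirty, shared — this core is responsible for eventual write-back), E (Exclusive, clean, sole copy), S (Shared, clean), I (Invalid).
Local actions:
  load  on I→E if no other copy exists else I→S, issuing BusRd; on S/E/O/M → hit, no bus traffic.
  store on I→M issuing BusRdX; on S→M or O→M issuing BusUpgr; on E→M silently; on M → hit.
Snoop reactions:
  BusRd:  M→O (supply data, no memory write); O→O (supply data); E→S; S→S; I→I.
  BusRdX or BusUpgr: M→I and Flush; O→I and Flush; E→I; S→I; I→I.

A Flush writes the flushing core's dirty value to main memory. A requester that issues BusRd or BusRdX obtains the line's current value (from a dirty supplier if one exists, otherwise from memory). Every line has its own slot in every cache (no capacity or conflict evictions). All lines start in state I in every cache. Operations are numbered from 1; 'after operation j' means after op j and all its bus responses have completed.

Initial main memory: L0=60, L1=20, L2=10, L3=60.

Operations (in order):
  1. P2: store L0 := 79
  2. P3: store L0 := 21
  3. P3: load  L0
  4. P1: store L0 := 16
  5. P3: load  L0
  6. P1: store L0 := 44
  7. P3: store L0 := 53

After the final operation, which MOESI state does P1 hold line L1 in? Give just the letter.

  op1 P2: store L0 := 79 → I/I/M/I on L0; bus BusRdX; mem=60
  op2 P3: store L0 := 21 → I/I/I/M on L0; bus BusRdX Flush; mem=79
  op3 P3: load  L0 → I/I/I/M on L0; bus (none); mem=79
  op4 P1: store L0 := 16 → I/M/I/I on L0; bus BusRdX Flush; mem=21
  op5 P3: load  L0 → I/O/I/S on L0; bus BusRd; mem=21
  op6 P1: store L0 := 44 → I/M/I/I on L0; bus BusUpgr; mem=21
  op7 P3: store L0 := 53 → I/I/I/M on L0; bus BusRdX Flush; mem=44

state = I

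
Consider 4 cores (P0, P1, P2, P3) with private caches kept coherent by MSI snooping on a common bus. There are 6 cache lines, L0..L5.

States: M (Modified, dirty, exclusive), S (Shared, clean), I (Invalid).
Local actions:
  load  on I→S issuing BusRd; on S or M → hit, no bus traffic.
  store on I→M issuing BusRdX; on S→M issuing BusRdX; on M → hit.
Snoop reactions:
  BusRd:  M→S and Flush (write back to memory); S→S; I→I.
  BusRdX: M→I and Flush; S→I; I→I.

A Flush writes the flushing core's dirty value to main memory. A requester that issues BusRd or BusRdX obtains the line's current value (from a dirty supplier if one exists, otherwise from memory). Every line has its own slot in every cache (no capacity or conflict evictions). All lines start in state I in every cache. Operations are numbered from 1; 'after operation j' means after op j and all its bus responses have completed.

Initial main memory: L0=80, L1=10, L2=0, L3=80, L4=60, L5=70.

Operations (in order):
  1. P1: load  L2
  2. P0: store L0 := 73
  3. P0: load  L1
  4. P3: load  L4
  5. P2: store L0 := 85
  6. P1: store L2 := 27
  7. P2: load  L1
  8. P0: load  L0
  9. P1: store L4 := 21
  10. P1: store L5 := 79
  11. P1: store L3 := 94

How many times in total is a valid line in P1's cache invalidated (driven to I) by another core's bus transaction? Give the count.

invalidations = 0

step 1: P1: load  L2  ⟶  ISII  (L2)  txn=BusRd  M[L2]=0
step 2: P0: store L0 := 73  ⟶  MIII  (L0)  txn=BusRdX  M[L0]=80
step 3: P0: load  L1  ⟶  SIII  (L1)  txn=BusRd  M[L1]=10
step 4: P3: load  L4  ⟶  IIIS  (L4)  txn=BusRd  M[L4]=60
step 5: P2: store L0 := 85  ⟶  IIMI  (L0)  txn=BusRdX+Flush  M[L0]=73
step 6: P1: store L2 := 27  ⟶  IMII  (L2)  txn=BusRdX  M[L2]=0
step 7: P2: load  L1  ⟶  SISI  (L1)  txn=BusRd  M[L1]=10
step 8: P0: load  L0  ⟶  SISI  (L0)  txn=BusRd+Flush  M[L0]=85
step 9: P1: store L4 := 21  ⟶  IMII  (L4)  txn=BusRdX  M[L4]=60
step 10: P1: store L5 := 79  ⟶  IMII  (L5)  txn=BusRdX  M[L5]=70
step 11: P1: store L3 := 94  ⟶  IMII  (L3)  txn=BusRdX  M[L3]=80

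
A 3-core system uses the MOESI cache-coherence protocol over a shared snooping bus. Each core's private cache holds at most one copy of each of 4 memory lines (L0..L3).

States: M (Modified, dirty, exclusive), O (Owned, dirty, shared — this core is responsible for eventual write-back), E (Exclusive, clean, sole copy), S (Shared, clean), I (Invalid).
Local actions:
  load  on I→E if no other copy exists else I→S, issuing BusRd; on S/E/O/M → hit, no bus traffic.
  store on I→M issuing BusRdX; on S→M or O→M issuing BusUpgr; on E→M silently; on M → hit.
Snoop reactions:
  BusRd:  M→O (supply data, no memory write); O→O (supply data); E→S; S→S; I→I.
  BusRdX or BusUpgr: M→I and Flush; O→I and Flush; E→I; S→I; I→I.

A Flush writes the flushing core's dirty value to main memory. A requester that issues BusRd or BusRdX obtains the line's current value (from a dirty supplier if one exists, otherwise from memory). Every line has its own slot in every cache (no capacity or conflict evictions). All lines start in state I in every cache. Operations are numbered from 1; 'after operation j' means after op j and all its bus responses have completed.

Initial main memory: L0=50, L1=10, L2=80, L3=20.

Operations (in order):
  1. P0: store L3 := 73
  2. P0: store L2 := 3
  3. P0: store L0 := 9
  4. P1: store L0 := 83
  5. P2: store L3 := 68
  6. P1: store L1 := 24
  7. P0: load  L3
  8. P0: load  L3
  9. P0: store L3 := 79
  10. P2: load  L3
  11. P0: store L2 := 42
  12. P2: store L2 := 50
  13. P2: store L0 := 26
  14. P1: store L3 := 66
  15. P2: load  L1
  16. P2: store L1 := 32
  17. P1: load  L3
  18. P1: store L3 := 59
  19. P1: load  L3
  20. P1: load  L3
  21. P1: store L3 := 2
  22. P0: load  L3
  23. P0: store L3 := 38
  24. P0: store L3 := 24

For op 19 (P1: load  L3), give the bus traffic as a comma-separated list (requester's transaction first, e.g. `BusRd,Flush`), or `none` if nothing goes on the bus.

bus = none

  op1 P0: store L3 := 73 → M/I/I on L3; bus BusRdX; mem=20
  op2 P0: store L2 := 3 → M/I/I on L2; bus BusRdX; mem=80
  op3 P0: store L0 := 9 → M/I/I on L0; bus BusRdX; mem=50
  op4 P1: store L0 := 83 → I/M/I on L0; bus BusRdX Flush; mem=9
  op5 P2: store L3 := 68 → I/I/M on L3; bus BusRdX Flush; mem=73
  op6 P1: store L1 := 24 → I/M/I on L1; bus BusRdX; mem=10
  op7 P0: load  L3 → S/I/O on L3; bus BusRd; mem=73
  op8 P0: load  L3 → S/I/O on L3; bus (none); mem=73
  op9 P0: store L3 := 79 → M/I/I on L3; bus BusUpgr Flush; mem=68
  op10 P2: load  L3 → O/I/S on L3; bus BusRd; mem=68
  op11 P0: store L2 := 42 → M/I/I on L2; bus (none); mem=80
  op12 P2: store L2 := 50 → I/I/M on L2; bus BusRdX Flush; mem=42
  op13 P2: store L0 := 26 → I/I/M on L0; bus BusRdX Flush; mem=83
  op14 P1: store L3 := 66 → I/M/I on L3; bus BusRdX Flush; mem=79
  op15 P2: load  L1 → I/O/S on L1; bus BusRd; mem=10
  op16 P2: store L1 := 32 → I/I/M on L1; bus BusUpgr Flush; mem=24
  op17 P1: load  L3 → I/M/I on L3; bus (none); mem=79
  op18 P1: store L3 := 59 → I/M/I on L3; bus (none); mem=79
  op19 P1: load  L3 → I/M/I on L3; bus (none); mem=79
  op20 P1: load  L3 → I/M/I on L3; bus (none); mem=79
  op21 P1: store L3 := 2 → I/M/I on L3; bus (none); mem=79
  op22 P0: load  L3 → S/O/I on L3; bus BusRd; mem=79
  op23 P0: store L3 := 38 → M/I/I on L3; bus BusUpgr Flush; mem=2
  op24 P0: store L3 := 24 → M/I/I on L3; bus (none); mem=2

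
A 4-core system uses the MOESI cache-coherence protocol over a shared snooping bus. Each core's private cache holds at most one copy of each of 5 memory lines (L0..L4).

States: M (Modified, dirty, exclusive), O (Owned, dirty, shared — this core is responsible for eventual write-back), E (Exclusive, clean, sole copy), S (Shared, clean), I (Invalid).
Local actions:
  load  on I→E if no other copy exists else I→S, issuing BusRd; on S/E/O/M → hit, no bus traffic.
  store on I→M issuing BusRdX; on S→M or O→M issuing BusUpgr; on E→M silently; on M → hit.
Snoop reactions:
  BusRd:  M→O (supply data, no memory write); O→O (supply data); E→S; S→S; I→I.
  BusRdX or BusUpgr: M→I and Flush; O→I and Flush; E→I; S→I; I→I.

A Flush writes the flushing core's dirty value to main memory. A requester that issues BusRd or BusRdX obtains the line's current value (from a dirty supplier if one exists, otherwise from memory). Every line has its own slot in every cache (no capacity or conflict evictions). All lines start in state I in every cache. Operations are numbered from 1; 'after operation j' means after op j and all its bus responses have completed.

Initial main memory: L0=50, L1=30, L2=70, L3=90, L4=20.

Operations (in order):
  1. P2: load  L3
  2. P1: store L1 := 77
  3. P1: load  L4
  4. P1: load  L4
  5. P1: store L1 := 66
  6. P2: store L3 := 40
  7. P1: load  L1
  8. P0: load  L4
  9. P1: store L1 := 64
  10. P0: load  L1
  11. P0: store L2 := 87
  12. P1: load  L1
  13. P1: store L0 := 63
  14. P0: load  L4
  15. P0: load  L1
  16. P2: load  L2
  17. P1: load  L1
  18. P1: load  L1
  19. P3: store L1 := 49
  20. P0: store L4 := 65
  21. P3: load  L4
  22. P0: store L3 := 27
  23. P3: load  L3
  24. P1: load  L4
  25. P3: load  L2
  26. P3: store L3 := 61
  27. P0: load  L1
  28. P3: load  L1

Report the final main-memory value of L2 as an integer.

memory[L2] = 70

1. P2: load  L3  bus=[BusRd]  L3: P0=I P1=I P2=E P3=I  mem[L3]=90
2. P1: store L1 := 77  bus=[BusRdX]  L1: P0=I P1=M P2=I P3=I  mem[L1]=30
3. P1: load  L4  bus=[BusRd]  L4: P0=I P1=E P2=I P3=I  mem[L4]=20
4. P1: load  L4  bus=[-]  L4: P0=I P1=E P2=I P3=I  mem[L4]=20
5. P1: store L1 := 66  bus=[-]  L1: P0=I P1=M P2=I P3=I  mem[L1]=30
6. P2: store L3 := 40  bus=[-]  L3: P0=I P1=I P2=M P3=I  mem[L3]=90
7. P1: load  L1  bus=[-]  L1: P0=I P1=M P2=I P3=I  mem[L1]=30
8. P0: load  L4  bus=[BusRd]  L4: P0=S P1=S P2=I P3=I  mem[L4]=20
9. P1: store L1 := 64  bus=[-]  L1: P0=I P1=M P2=I P3=I  mem[L1]=30
10. P0: load  L1  bus=[BusRd]  L1: P0=S P1=O P2=I P3=I  mem[L1]=30
11. P0: store L2 := 87  bus=[BusRdX]  L2: P0=M P1=I P2=I P3=I  mem[L2]=70
12. P1: load  L1  bus=[-]  L1: P0=S P1=O P2=I P3=I  mem[L1]=30
13. P1: store L0 := 63  bus=[BusRdX]  L0: P0=I P1=M P2=I P3=I  mem[L0]=50
14. P0: load  L4  bus=[-]  L4: P0=S P1=S P2=I P3=I  mem[L4]=20
15. P0: load  L1  bus=[-]  L1: P0=S P1=O P2=I P3=I  mem[L1]=30
16. P2: load  L2  bus=[BusRd]  L2: P0=O P1=I P2=S P3=I  mem[L2]=70
17. P1: load  L1  bus=[-]  L1: P0=S P1=O P2=I P3=I  mem[L1]=30
18. P1: load  L1  bus=[-]  L1: P0=S P1=O P2=I P3=I  mem[L1]=30
19. P3: store L1 := 49  bus=[BusRdX,Flush]  L1: P0=I P1=I P2=I P3=M  mem[L1]=64
20. P0: store L4 := 65  bus=[BusUpgr]  L4: P0=M P1=I P2=I P3=I  mem[L4]=20
21. P3: load  L4  bus=[BusRd]  L4: P0=O P1=I P2=I P3=S  mem[L4]=20
22. P0: store L3 := 27  bus=[BusRdX,Flush]  L3: P0=M P1=I P2=I P3=I  mem[L3]=40
23. P3: load  L3  bus=[BusRd]  L3: P0=O P1=I P2=I P3=S  mem[L3]=40
24. P1: load  L4  bus=[BusRd]  L4: P0=O P1=S P2=I P3=S  mem[L4]=20
25. P3: load  L2  bus=[BusRd]  L2: P0=O P1=I P2=S P3=S  mem[L2]=70
26. P3: store L3 := 61  bus=[BusUpgr,Flush]  L3: P0=I P1=I P2=I P3=M  mem[L3]=27
27. P0: load  L1  bus=[BusRd]  L1: P0=S P1=I P2=I P3=O  mem[L1]=64
28. P3: load  L1  bus=[-]  L1: P0=S P1=I P2=I P3=O  mem[L1]=64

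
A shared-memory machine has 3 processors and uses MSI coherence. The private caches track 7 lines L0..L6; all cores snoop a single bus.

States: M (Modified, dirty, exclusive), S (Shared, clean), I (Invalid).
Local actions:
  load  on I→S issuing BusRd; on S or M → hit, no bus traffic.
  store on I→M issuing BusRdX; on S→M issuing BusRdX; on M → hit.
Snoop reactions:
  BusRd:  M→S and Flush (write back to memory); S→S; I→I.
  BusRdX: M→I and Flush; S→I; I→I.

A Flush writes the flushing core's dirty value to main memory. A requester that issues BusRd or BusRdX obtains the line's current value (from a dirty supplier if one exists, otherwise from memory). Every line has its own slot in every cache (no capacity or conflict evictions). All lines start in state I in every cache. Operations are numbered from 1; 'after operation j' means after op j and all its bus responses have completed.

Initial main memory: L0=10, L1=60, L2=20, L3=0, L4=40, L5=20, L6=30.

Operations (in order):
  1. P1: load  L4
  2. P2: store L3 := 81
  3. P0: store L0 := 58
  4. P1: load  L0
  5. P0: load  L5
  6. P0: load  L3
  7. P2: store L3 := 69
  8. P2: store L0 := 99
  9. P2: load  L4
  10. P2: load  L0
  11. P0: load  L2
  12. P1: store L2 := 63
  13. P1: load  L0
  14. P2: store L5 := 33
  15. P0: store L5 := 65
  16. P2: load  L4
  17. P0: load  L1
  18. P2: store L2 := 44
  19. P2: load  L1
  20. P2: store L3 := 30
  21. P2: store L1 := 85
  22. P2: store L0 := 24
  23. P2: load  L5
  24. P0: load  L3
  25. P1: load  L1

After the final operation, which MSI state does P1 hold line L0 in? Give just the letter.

state = I

  op1 P1: load  L4 → I/S/I on L4; bus BusRd; mem=40
  op2 P2: store L3 := 81 → I/I/M on L3; bus BusRdX; mem=0
  op3 P0: store L0 := 58 → M/I/I on L0; bus BusRdX; mem=10
  op4 P1: load  L0 → S/S/I on L0; bus BusRd Flush; mem=58
  op5 P0: load  L5 → S/I/I on L5; bus BusRd; mem=20
  op6 P0: load  L3 → S/I/S on L3; bus BusRd Flush; mem=81
  op7 P2: store L3 := 69 → I/I/M on L3; bus BusRdX; mem=81
  op8 P2: store L0 := 99 → I/I/M on L0; bus BusRdX; mem=58
  op9 P2: load  L4 → I/S/S on L4; bus BusRd; mem=40
  op10 P2: load  L0 → I/I/M on L0; bus (none); mem=58
  op11 P0: load  L2 → S/I/I on L2; bus BusRd; mem=20
  op12 P1: store L2 := 63 → I/M/I on L2; bus BusRdX; mem=20
  op13 P1: load  L0 → I/S/S on L0; bus BusRd Flush; mem=99
  op14 P2: store L5 := 33 → I/I/M on L5; bus BusRdX; mem=20
  op15 P0: store L5 := 65 → M/I/I on L5; bus BusRdX Flush; mem=33
  op16 P2: load  L4 → I/S/S on L4; bus (none); mem=40
  op17 P0: load  L1 → S/I/I on L1; bus BusRd; mem=60
  op18 P2: store L2 := 44 → I/I/M on L2; bus BusRdX Flush; mem=63
  op19 P2: load  L1 → S/I/S on L1; bus BusRd; mem=60
  op20 P2: store L3 := 30 → I/I/M on L3; bus (none); mem=81
  op21 P2: store L1 := 85 → I/I/M on L1; bus BusRdX; mem=60
  op22 P2: store L0 := 24 → I/I/M on L0; bus BusRdX; mem=99
  op23 P2: load  L5 → S/I/S on L5; bus BusRd Flush; mem=65
  op24 P0: load  L3 → S/I/S on L3; bus BusRd Flush; mem=30
  op25 P1: load  L1 → I/S/S on L1; bus BusRd Flush; mem=85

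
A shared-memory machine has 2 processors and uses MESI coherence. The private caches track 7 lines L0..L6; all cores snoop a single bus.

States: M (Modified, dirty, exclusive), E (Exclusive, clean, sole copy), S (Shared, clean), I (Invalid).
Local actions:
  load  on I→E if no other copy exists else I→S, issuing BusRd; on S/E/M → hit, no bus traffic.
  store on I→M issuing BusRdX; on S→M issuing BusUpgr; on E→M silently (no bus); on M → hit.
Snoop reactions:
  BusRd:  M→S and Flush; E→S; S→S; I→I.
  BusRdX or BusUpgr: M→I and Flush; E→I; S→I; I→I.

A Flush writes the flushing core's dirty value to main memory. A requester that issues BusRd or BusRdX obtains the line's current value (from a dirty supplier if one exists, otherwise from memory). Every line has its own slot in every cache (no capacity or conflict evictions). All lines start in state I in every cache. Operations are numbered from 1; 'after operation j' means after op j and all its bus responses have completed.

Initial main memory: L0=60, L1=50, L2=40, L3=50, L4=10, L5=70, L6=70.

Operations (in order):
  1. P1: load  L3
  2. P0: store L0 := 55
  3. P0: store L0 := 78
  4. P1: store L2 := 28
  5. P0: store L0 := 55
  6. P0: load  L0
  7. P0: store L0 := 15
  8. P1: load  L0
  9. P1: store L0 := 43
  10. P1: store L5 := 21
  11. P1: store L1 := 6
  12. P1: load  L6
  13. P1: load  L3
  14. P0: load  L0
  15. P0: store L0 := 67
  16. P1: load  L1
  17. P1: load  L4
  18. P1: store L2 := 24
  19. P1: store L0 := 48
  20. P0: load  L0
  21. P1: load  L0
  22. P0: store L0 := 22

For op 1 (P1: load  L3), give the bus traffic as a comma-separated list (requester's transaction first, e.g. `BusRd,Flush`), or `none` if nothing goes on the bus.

1. P1: load  L3  bus=[BusRd]  L3: P0=I P1=E  mem[L3]=50
2. P0: store L0 := 55  bus=[BusRdX]  L0: P0=M P1=I  mem[L0]=60
3. P0: store L0 := 78  bus=[-]  L0: P0=M P1=I  mem[L0]=60
4. P1: store L2 := 28  bus=[BusRdX]  L2: P0=I P1=M  mem[L2]=40
5. P0: store L0 := 55  bus=[-]  L0: P0=M P1=I  mem[L0]=60
6. P0: load  L0  bus=[-]  L0: P0=M P1=I  mem[L0]=60
7. P0: store L0 := 15  bus=[-]  L0: P0=M P1=I  mem[L0]=60
8. P1: load  L0  bus=[BusRd,Flush]  L0: P0=S P1=S  mem[L0]=15
9. P1: store L0 := 43  bus=[BusUpgr]  L0: P0=I P1=M  mem[L0]=15
10. P1: store L5 := 21  bus=[BusRdX]  L5: P0=I P1=M  mem[L5]=70
11. P1: store L1 := 6  bus=[BusRdX]  L1: P0=I P1=M  mem[L1]=50
12. P1: load  L6  bus=[BusRd]  L6: P0=I P1=E  mem[L6]=70
13. P1: load  L3  bus=[-]  L3: P0=I P1=E  mem[L3]=50
14. P0: load  L0  bus=[BusRd,Flush]  L0: P0=S P1=S  mem[L0]=43
15. P0: store L0 := 67  bus=[BusUpgr]  L0: P0=M P1=I  mem[L0]=43
16. P1: load  L1  bus=[-]  L1: P0=I P1=M  mem[L1]=50
17. P1: load  L4  bus=[BusRd]  L4: P0=I P1=E  mem[L4]=10
18. P1: store L2 := 24  bus=[-]  L2: P0=I P1=M  mem[L2]=40
19. P1: store L0 := 48  bus=[BusRdX,Flush]  L0: P0=I P1=M  mem[L0]=67
20. P0: load  L0  bus=[BusRd,Flush]  L0: P0=S P1=S  mem[L0]=48
21. P1: load  L0  bus=[-]  L0: P0=S P1=S  mem[L0]=48
22. P0: store L0 := 22  bus=[BusUpgr]  L0: P0=M P1=I  mem[L0]=48

bus = BusRd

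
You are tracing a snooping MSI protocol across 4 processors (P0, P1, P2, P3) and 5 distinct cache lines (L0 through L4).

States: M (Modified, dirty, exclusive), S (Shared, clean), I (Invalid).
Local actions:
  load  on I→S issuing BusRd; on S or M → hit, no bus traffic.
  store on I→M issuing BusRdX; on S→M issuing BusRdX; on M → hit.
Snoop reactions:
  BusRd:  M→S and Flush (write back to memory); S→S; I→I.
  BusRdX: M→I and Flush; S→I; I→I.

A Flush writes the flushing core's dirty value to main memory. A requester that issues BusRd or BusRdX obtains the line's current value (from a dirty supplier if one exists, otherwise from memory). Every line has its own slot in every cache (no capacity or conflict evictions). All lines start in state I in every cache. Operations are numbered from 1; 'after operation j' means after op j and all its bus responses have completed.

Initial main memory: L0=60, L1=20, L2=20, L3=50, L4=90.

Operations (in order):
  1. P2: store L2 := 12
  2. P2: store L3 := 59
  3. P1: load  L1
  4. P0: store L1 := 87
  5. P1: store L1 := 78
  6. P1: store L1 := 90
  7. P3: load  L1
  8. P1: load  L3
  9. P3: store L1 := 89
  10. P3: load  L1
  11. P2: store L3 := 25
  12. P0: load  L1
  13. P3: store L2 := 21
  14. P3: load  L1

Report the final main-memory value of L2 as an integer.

memory[L2] = 12

  op1 P2: store L2 := 12 → I/I/M/I on L2; bus BusRdX; mem=20
  op2 P2: store L3 := 59 → I/I/M/I on L3; bus BusRdX; mem=50
  op3 P1: load  L1 → I/S/I/I on L1; bus BusRd; mem=20
  op4 P0: store L1 := 87 → M/I/I/I on L1; bus BusRdX; mem=20
  op5 P1: store L1 := 78 → I/M/I/I on L1; bus BusRdX Flush; mem=87
  op6 P1: store L1 := 90 → I/M/I/I on L1; bus (none); mem=87
  op7 P3: load  L1 → I/S/I/S on L1; bus BusRd Flush; mem=90
  op8 P1: load  L3 → I/S/S/I on L3; bus BusRd Flush; mem=59
  op9 P3: store L1 := 89 → I/I/I/M on L1; bus BusRdX; mem=90
  op10 P3: load  L1 → I/I/I/M on L1; bus (none); mem=90
  op11 P2: store L3 := 25 → I/I/M/I on L3; bus BusRdX; mem=59
  op12 P0: load  L1 → S/I/I/S on L1; bus BusRd Flush; mem=89
  op13 P3: store L2 := 21 → I/I/I/M on L2; bus BusRdX Flush; mem=12
  op14 P3: load  L1 → S/I/I/S on L1; bus (none); mem=89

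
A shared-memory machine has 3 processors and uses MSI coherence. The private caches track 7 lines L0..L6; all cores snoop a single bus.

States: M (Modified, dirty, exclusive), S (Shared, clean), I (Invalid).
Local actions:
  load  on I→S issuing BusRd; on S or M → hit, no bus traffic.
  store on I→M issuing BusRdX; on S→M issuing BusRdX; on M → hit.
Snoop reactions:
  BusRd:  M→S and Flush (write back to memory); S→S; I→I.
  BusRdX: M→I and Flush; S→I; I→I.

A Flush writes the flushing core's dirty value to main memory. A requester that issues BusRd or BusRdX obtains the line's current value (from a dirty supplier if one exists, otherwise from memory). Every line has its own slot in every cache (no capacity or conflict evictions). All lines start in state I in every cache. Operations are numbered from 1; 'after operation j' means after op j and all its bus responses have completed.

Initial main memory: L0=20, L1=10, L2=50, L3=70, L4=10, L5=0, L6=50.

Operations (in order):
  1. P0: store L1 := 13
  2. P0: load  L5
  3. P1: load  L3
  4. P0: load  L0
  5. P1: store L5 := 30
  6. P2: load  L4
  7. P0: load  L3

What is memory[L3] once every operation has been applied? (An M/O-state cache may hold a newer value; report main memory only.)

memory[L3] = 70

step 1: P0: store L1 := 13  ⟶  MII  (L1)  txn=BusRdX  M[L1]=10
step 2: P0: load  L5  ⟶  SII  (L5)  txn=BusRd  M[L5]=0
step 3: P1: load  L3  ⟶  ISI  (L3)  txn=BusRd  M[L3]=70
step 4: P0: load  L0  ⟶  SII  (L0)  txn=BusRd  M[L0]=20
step 5: P1: store L5 := 30  ⟶  IMI  (L5)  txn=BusRdX  M[L5]=0
step 6: P2: load  L4  ⟶  IIS  (L4)  txn=BusRd  M[L4]=10
step 7: P0: load  L3  ⟶  SSI  (L3)  txn=BusRd  M[L3]=70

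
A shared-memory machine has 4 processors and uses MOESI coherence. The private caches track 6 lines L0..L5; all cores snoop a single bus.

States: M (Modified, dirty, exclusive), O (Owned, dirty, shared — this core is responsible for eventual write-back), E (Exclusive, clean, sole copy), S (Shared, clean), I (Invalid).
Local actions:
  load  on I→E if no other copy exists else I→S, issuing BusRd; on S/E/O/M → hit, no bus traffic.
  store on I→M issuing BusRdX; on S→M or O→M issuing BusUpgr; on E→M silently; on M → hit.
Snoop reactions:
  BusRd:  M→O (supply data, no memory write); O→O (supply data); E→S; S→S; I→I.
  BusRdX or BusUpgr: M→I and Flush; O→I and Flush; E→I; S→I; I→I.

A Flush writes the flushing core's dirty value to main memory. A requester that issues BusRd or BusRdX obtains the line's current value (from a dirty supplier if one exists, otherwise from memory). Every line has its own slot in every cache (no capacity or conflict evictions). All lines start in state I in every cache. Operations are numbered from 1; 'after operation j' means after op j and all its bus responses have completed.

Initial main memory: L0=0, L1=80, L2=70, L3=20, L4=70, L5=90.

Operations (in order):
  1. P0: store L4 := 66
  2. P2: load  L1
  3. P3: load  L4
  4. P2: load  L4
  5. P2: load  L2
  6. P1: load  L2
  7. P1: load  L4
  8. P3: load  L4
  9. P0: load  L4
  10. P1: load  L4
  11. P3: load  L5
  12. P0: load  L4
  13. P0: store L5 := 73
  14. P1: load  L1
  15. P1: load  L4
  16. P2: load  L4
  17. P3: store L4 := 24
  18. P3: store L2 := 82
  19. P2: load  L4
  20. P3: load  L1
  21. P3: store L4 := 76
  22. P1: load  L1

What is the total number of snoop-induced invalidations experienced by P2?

invalidations = 3

step 1: P0: store L4 := 66  ⟶  MIII  (L4)  txn=BusRdX  M[L4]=70
step 2: P2: load  L1  ⟶  IIEI  (L1)  txn=BusRd  M[L1]=80
step 3: P3: load  L4  ⟶  OIIS  (L4)  txn=BusRd  M[L4]=70
step 4: P2: load  L4  ⟶  OISS  (L4)  txn=BusRd  M[L4]=70
step 5: P2: load  L2  ⟶  IIEI  (L2)  txn=BusRd  M[L2]=70
step 6: P1: load  L2  ⟶  ISSI  (L2)  txn=BusRd  M[L2]=70
step 7: P1: load  L4  ⟶  OSSS  (L4)  txn=BusRd  M[L4]=70
step 8: P3: load  L4  ⟶  OSSS  (L4)  txn=∅  M[L4]=70
step 9: P0: load  L4  ⟶  OSSS  (L4)  txn=∅  M[L4]=70
step 10: P1: load  L4  ⟶  OSSS  (L4)  txn=∅  M[L4]=70
step 11: P3: load  L5  ⟶  IIIE  (L5)  txn=BusRd  M[L5]=90
step 12: P0: load  L4  ⟶  OSSS  (L4)  txn=∅  M[L4]=70
step 13: P0: store L5 := 73  ⟶  MIII  (L5)  txn=BusRdX  M[L5]=90
step 14: P1: load  L1  ⟶  ISSI  (L1)  txn=BusRd  M[L1]=80
step 15: P1: load  L4  ⟶  OSSS  (L4)  txn=∅  M[L4]=70
step 16: P2: load  L4  ⟶  OSSS  (L4)  txn=∅  M[L4]=70
step 17: P3: store L4 := 24  ⟶  IIIM  (L4)  txn=BusUpgr+Flush  M[L4]=66
step 18: P3: store L2 := 82  ⟶  IIIM  (L2)  txn=BusRdX  M[L2]=70
step 19: P2: load  L4  ⟶  IISO  (L4)  txn=BusRd  M[L4]=66
step 20: P3: load  L1  ⟶  ISSS  (L1)  txn=BusRd  M[L1]=80
step 21: P3: store L4 := 76  ⟶  IIIM  (L4)  txn=BusUpgr  M[L4]=66
step 22: P1: load  L1  ⟶  ISSS  (L1)  txn=∅  M[L1]=80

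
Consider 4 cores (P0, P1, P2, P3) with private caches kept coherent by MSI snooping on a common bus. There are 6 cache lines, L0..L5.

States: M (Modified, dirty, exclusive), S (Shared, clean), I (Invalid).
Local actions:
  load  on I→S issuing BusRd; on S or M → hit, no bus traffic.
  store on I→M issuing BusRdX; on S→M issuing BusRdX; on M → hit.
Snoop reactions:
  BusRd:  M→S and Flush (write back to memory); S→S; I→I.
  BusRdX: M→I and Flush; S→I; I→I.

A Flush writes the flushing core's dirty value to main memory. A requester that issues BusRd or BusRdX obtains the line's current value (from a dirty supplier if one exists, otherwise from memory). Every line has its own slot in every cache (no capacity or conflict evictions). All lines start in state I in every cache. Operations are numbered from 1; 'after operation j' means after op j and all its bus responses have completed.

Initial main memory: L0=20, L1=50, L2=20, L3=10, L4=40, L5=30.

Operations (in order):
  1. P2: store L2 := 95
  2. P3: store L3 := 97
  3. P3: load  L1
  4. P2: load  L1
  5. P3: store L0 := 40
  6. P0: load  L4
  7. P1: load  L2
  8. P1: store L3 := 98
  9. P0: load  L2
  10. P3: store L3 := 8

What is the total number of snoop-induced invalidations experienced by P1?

invalidations = 1

[1] P2: store L2 := 95 | P0:I, P1:I, P2:M(95), P3:I | bus: BusRdX
[2] P3: store L3 := 97 | P0:I, P1:I, P2:I, P3:M(97) | bus: BusRdX
[3] P3: load  L1 | P0:I, P1:I, P2:I, P3:S(50) | bus: BusRd
[4] P2: load  L1 | P0:I, P1:I, P2:S(50), P3:S(50) | bus: BusRd
[5] P3: store L0 := 40 | P0:I, P1:I, P2:I, P3:M(40) | bus: BusRdX
[6] P0: load  L4 | P0:S(40), P1:I, P2:I, P3:I | bus: BusRd
[7] P1: load  L2 | P0:I, P1:S(95), P2:S(95), P3:I | bus: BusRd,Flush
[8] P1: store L3 := 98 | P0:I, P1:M(98), P2:I, P3:I | bus: BusRdX,Flush
[9] P0: load  L2 | P0:S(95), P1:S(95), P2:S(95), P3:I | bus: BusRd
[10] P3: store L3 := 8 | P0:I, P1:I, P2:I, P3:M(8) | bus: BusRdX,Flush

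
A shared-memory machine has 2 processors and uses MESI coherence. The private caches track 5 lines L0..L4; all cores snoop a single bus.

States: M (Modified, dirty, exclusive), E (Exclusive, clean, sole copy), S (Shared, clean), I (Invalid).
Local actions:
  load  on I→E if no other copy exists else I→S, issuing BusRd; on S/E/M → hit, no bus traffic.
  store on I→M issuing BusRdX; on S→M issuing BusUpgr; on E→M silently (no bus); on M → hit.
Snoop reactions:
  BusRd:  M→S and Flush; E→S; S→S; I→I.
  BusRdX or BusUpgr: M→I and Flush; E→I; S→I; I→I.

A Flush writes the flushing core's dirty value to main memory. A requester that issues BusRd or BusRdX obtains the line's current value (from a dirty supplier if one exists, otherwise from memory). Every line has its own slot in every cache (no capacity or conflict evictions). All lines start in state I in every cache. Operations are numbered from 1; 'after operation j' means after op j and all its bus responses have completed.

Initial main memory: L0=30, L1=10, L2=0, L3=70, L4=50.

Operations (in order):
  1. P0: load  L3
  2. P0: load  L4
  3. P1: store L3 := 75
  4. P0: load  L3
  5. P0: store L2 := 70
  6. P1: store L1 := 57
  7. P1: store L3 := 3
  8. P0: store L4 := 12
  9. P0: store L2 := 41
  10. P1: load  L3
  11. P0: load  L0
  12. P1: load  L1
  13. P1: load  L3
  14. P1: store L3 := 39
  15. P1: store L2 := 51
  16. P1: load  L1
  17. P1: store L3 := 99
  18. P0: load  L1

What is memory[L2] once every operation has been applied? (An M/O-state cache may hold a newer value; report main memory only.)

memory[L2] = 41

1. P0: load  L3  bus=[BusRd]  L3: P0=E P1=I  mem[L3]=70
2. P0: load  L4  bus=[BusRd]  L4: P0=E P1=I  mem[L4]=50
3. P1: store L3 := 75  bus=[BusRdX]  L3: P0=I P1=M  mem[L3]=70
4. P0: load  L3  bus=[BusRd,Flush]  L3: P0=S P1=S  mem[L3]=75
5. P0: store L2 := 70  bus=[BusRdX]  L2: P0=M P1=I  mem[L2]=0
6. P1: store L1 := 57  bus=[BusRdX]  L1: P0=I P1=M  mem[L1]=10
7. P1: store L3 := 3  bus=[BusUpgr]  L3: P0=I P1=M  mem[L3]=75
8. P0: store L4 := 12  bus=[-]  L4: P0=M P1=I  mem[L4]=50
9. P0: store L2 := 41  bus=[-]  L2: P0=M P1=I  mem[L2]=0
10. P1: load  L3  bus=[-]  L3: P0=I P1=M  mem[L3]=75
11. P0: load  L0  bus=[BusRd]  L0: P0=E P1=I  mem[L0]=30
12. P1: load  L1  bus=[-]  L1: P0=I P1=M  mem[L1]=10
13. P1: load  L3  bus=[-]  L3: P0=I P1=M  mem[L3]=75
14. P1: store L3 := 39  bus=[-]  L3: P0=I P1=M  mem[L3]=75
15. P1: store L2 := 51  bus=[BusRdX,Flush]  L2: P0=I P1=M  mem[L2]=41
16. P1: load  L1  bus=[-]  L1: P0=I P1=M  mem[L1]=10
17. P1: store L3 := 99  bus=[-]  L3: P0=I P1=M  mem[L3]=75
18. P0: load  L1  bus=[BusRd,Flush]  L1: P0=S P1=S  mem[L1]=57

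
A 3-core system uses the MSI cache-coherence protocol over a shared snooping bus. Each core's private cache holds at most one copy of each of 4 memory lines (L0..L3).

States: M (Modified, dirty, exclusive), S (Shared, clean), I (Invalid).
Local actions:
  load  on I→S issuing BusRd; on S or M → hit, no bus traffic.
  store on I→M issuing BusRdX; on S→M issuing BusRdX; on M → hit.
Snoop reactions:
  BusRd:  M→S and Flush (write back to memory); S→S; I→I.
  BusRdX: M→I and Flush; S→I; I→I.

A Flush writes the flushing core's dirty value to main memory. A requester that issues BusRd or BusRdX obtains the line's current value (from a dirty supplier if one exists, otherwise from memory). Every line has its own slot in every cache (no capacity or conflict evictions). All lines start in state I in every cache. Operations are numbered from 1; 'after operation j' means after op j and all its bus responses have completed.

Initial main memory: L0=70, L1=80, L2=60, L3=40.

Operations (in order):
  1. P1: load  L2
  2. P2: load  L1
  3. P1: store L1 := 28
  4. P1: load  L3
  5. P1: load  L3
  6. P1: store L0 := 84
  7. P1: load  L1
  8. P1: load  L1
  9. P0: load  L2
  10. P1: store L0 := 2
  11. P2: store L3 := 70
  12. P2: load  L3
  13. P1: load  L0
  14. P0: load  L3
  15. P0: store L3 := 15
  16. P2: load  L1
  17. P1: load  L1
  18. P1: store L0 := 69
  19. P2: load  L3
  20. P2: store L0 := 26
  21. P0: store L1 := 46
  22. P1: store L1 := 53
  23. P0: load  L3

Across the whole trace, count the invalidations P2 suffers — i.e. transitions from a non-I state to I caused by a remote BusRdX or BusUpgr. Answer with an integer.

invalidations = 3

step 1: P1: load  L2  ⟶  ISI  (L2)  txn=BusRd  M[L2]=60
step 2: P2: load  L1  ⟶  IIS  (L1)  txn=BusRd  M[L1]=80
step 3: P1: store L1 := 28  ⟶  IMI  (L1)  txn=BusRdX  M[L1]=80
step 4: P1: load  L3  ⟶  ISI  (L3)  txn=BusRd  M[L3]=40
step 5: P1: load  L3  ⟶  ISI  (L3)  txn=∅  M[L3]=40
step 6: P1: store L0 := 84  ⟶  IMI  (L0)  txn=BusRdX  M[L0]=70
step 7: P1: load  L1  ⟶  IMI  (L1)  txn=∅  M[L1]=80
step 8: P1: load  L1  ⟶  IMI  (L1)  txn=∅  M[L1]=80
step 9: P0: load  L2  ⟶  SSI  (L2)  txn=BusRd  M[L2]=60
step 10: P1: store L0 := 2  ⟶  IMI  (L0)  txn=∅  M[L0]=70
step 11: P2: store L3 := 70  ⟶  IIM  (L3)  txn=BusRdX  M[L3]=40
step 12: P2: load  L3  ⟶  IIM  (L3)  txn=∅  M[L3]=40
step 13: P1: load  L0  ⟶  IMI  (L0)  txn=∅  M[L0]=70
step 14: P0: load  L3  ⟶  SIS  (L3)  txn=BusRd+Flush  M[L3]=70
step 15: P0: store L3 := 15  ⟶  MII  (L3)  txn=BusRdX  M[L3]=70
step 16: P2: load  L1  ⟶  ISS  (L1)  txn=BusRd+Flush  M[L1]=28
step 17: P1: load  L1  ⟶  ISS  (L1)  txn=∅  M[L1]=28
step 18: P1: store L0 := 69  ⟶  IMI  (L0)  txn=∅  M[L0]=70
step 19: P2: load  L3  ⟶  SIS  (L3)  txn=BusRd+Flush  M[L3]=15
step 20: P2: store L0 := 26  ⟶  IIM  (L0)  txn=BusRdX+Flush  M[L0]=69
step 21: P0: store L1 := 46  ⟶  MII  (L1)  txn=BusRdX  M[L1]=28
step 22: P1: store L1 := 53  ⟶  IMI  (L1)  txn=BusRdX+Flush  M[L1]=46
step 23: P0: load  L3  ⟶  SIS  (L3)  txn=∅  M[L3]=15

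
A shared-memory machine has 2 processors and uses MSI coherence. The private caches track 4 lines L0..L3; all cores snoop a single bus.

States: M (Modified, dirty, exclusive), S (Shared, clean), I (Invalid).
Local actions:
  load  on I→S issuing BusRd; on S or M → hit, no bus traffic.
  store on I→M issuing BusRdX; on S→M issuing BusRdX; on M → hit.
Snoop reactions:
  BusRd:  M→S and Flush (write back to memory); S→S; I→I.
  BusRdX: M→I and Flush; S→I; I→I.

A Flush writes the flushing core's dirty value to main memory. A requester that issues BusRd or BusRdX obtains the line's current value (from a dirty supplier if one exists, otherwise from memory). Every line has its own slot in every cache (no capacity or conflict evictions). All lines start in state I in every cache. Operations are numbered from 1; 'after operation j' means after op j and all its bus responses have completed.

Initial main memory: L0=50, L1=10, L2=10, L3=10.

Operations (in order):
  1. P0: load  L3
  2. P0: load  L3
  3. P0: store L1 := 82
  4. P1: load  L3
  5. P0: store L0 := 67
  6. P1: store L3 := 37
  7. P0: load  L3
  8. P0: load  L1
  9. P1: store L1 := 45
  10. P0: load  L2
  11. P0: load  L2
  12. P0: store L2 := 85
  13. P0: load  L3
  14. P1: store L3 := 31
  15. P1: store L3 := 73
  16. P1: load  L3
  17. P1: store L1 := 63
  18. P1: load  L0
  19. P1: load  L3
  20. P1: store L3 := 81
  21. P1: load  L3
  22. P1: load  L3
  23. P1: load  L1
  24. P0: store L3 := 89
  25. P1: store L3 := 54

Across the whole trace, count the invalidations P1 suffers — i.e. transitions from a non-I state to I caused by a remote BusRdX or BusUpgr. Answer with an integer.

[1] P0: load  L3 | P0:S(10), P1:I | bus: BusRd
[2] P0: load  L3 | P0:S(10), P1:I | bus: none
[3] P0: store L1 := 82 | P0:M(82), P1:I | bus: BusRdX
[4] P1: load  L3 | P0:S(10), P1:S(10) | bus: BusRd
[5] P0: store L0 := 67 | P0:M(67), P1:I | bus: BusRdX
[6] P1: store L3 := 37 | P0:I, P1:M(37) | bus: BusRdX
[7] P0: load  L3 | P0:S(37), P1:S(37) | bus: BusRd,Flush
[8] P0: load  L1 | P0:M(82), P1:I | bus: none
[9] P1: store L1 := 45 | P0:I, P1:M(45) | bus: BusRdX,Flush
[10] P0: load  L2 | P0:S(10), P1:I | bus: BusRd
[11] P0: load  L2 | P0:S(10), P1:I | bus: none
[12] P0: store L2 := 85 | P0:M(85), P1:I | bus: BusRdX
[13] P0: load  L3 | P0:S(37), P1:S(37) | bus: none
[14] P1: store L3 := 31 | P0:I, P1:M(31) | bus: BusRdX
[15] P1: store L3 := 73 | P0:I, P1:M(73) | bus: none
[16] P1: load  L3 | P0:I, P1:M(73) | bus: none
[17] P1: store L1 := 63 | P0:I, P1:M(63) | bus: none
[18] P1: load  L0 | P0:S(67), P1:S(67) | bus: BusRd,Flush
[19] P1: load  L3 | P0:I, P1:M(73) | bus: none
[20] P1: store L3 := 81 | P0:I, P1:M(81) | bus: none
[21] P1: load  L3 | P0:I, P1:M(81) | bus: none
[22] P1: load  L3 | P0:I, P1:M(81) | bus: none
[23] P1: load  L1 | P0:I, P1:M(63) | bus: none
[24] P0: store L3 := 89 | P0:M(89), P1:I | bus: BusRdX,Flush
[25] P1: store L3 := 54 | P0:I, P1:M(54) | bus: BusRdX,Flush

invalidations = 1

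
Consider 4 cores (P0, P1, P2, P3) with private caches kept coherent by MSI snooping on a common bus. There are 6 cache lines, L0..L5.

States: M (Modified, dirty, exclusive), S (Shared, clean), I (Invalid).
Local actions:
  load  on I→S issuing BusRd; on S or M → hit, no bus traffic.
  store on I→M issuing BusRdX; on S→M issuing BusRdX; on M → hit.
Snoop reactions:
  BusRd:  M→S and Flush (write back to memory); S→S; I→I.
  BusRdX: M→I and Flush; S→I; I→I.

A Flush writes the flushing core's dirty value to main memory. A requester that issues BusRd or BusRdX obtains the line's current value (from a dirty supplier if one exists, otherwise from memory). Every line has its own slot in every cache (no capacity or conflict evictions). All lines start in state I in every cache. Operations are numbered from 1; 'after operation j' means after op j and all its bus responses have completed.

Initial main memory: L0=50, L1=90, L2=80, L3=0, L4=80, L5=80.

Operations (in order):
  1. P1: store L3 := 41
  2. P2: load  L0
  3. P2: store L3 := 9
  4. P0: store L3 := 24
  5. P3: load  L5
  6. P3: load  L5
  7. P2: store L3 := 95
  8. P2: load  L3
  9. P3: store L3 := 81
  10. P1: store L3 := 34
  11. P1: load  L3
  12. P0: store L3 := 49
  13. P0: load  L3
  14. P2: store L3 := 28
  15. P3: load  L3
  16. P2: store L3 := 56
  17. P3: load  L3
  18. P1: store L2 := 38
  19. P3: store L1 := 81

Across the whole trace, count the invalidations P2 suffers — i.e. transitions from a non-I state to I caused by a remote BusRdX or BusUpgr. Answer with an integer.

[1] P1: store L3 := 41 | P0:I, P1:M(41), P2:I, P3:I | bus: BusRdX
[2] P2: load  L0 | P0:I, P1:I, P2:S(50), P3:I | bus: BusRd
[3] P2: store L3 := 9 | P0:I, P1:I, P2:M(9), P3:I | bus: BusRdX,Flush
[4] P0: store L3 := 24 | P0:M(24), P1:I, P2:I, P3:I | bus: BusRdX,Flush
[5] P3: load  L5 | P0:I, P1:I, P2:I, P3:S(80) | bus: BusRd
[6] P3: load  L5 | P0:I, P1:I, P2:I, P3:S(80) | bus: none
[7] P2: store L3 := 95 | P0:I, P1:I, P2:M(95), P3:I | bus: BusRdX,Flush
[8] P2: load  L3 | P0:I, P1:I, P2:M(95), P3:I | bus: none
[9] P3: store L3 := 81 | P0:I, P1:I, P2:I, P3:M(81) | bus: BusRdX,Flush
[10] P1: store L3 := 34 | P0:I, P1:M(34), P2:I, P3:I | bus: BusRdX,Flush
[11] P1: load  L3 | P0:I, P1:M(34), P2:I, P3:I | bus: none
[12] P0: store L3 := 49 | P0:M(49), P1:I, P2:I, P3:I | bus: BusRdX,Flush
[13] P0: load  L3 | P0:M(49), P1:I, P2:I, P3:I | bus: none
[14] P2: store L3 := 28 | P0:I, P1:I, P2:M(28), P3:I | bus: BusRdX,Flush
[15] P3: load  L3 | P0:I, P1:I, P2:S(28), P3:S(28) | bus: BusRd,Flush
[16] P2: store L3 := 56 | P0:I, P1:I, P2:M(56), P3:I | bus: BusRdX
[17] P3: load  L3 | P0:I, P1:I, P2:S(56), P3:S(56) | bus: BusRd,Flush
[18] P1: store L2 := 38 | P0:I, P1:M(38), P2:I, P3:I | bus: BusRdX
[19] P3: store L1 := 81 | P0:I, P1:I, P2:I, P3:M(81) | bus: BusRdX

invalidations = 2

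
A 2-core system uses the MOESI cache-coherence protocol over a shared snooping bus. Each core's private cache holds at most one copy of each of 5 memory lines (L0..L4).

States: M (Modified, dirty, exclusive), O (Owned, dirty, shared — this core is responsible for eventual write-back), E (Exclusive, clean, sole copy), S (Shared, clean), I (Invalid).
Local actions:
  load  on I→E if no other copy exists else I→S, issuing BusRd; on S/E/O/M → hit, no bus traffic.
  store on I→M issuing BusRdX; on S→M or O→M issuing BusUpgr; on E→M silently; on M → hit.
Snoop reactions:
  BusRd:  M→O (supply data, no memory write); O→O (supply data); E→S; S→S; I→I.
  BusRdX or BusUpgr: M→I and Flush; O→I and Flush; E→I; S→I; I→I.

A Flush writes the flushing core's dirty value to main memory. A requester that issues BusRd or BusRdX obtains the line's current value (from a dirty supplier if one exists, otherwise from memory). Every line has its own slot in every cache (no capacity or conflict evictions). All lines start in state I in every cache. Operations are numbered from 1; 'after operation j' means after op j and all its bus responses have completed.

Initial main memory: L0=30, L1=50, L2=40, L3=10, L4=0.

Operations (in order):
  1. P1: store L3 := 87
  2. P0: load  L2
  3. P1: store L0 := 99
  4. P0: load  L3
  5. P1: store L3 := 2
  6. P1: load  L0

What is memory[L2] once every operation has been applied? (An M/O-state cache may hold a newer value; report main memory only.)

memory[L2] = 40

  op1 P1: store L3 := 87 → I/M on L3; bus BusRdX; mem=10
  op2 P0: load  L2 → E/I on L2; bus BusRd; mem=40
  op3 P1: store L0 := 99 → I/M on L0; bus BusRdX; mem=30
  op4 P0: load  L3 → S/O on L3; bus BusRd; mem=10
  op5 P1: store L3 := 2 → I/M on L3; bus BusUpgr; mem=10
  op6 P1: load  L0 → I/M on L0; bus (none); mem=30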